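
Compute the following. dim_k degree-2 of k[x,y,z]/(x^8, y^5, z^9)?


Need i<8, j<5, k<9 with i+j+k=2.
For each i, j ranges over max(0,2-i-8)..min(4,2-i):
  i=0: j in [0,2] -> 3
  i=1: j in [0,1] -> 2
  i=2: j in [0,0] -> 1
H(2) = 3+2+1 = 6


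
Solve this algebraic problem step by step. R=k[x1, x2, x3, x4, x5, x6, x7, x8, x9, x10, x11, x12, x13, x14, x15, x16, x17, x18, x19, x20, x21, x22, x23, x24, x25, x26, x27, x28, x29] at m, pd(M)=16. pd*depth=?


pd+depth=29
depth=29-16=13
pd*depth=16*13=208


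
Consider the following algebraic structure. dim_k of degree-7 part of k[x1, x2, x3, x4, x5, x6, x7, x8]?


C(d+n-1,n-1)=C(14,7)=3432


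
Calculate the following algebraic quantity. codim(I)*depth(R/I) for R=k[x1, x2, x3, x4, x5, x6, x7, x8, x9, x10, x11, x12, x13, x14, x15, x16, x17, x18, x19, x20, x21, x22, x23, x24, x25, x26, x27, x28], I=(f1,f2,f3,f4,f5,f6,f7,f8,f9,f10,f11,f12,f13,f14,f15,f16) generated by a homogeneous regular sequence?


codim=16, depth=dim(R/I)=28-16=12
Product=16*12=192


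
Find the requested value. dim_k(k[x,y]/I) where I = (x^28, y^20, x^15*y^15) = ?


k[x,y]/I, I = (x^28, y^20, x^15*y^15)
Rect: 28x20=560. Corner: (28-15)x(20-15)=65.
dim = 560-65 = 495


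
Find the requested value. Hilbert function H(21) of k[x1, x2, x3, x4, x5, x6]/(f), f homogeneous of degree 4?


C(26,5)-C(22,5)=65780-26334=39446


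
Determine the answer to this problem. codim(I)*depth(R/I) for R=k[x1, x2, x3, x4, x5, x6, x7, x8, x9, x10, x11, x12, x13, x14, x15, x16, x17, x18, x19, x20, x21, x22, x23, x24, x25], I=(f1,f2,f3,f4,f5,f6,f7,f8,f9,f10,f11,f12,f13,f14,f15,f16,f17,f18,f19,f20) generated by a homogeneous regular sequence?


codim=20, depth=dim(R/I)=25-20=5
Product=20*5=100


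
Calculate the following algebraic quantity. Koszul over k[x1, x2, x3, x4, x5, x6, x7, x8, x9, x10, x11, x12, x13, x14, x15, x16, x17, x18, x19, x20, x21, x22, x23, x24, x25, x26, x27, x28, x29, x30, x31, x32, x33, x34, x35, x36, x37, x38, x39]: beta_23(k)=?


C(n,i)=C(39,23)=37711260990


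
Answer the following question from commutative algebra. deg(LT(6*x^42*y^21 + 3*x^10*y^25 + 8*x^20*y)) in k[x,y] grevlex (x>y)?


LT: 6*x^42*y^21
deg_x=42, deg_y=21
Total=42+21=63


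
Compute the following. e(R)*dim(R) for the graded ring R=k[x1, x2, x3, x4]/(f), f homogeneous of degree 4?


e(R)=deg(f)=4, dim(R)=4-1=3
e*dim=4*3=12


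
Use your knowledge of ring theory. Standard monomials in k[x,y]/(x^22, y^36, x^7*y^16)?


k[x,y]/I, I = (x^22, y^36, x^7*y^16)
Rect: 22x36=792. Corner: (22-7)x(36-16)=300.
dim = 792-300 = 492


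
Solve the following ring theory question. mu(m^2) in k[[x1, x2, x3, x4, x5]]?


C(n+d-1,d)=C(6,2)=15


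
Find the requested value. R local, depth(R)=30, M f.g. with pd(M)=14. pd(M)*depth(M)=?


pd+depth=30
depth=30-14=16
pd*depth=14*16=224


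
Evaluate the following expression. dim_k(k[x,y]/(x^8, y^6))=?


Basis: x^i*y^j, i<8, j<6
8*6=48


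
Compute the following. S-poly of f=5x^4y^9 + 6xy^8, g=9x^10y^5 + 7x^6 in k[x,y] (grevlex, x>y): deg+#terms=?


LT(f)=5x^4y^9, LT(g)=9x^10y^5
lcm(LM)=x^10y^9
S(f,g) (scaled by 45 to clear denominators) = 9x^6*f - 5y^4*g = 54x^7y^8 - 35x^6y^4
2 terms, deg 15.
15+2=17


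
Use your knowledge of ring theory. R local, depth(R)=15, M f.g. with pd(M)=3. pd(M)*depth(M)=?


pd+depth=15
depth=15-3=12
pd*depth=3*12=36


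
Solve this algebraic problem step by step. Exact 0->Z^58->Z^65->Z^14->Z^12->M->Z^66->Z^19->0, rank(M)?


Alt sum=0:
(-1)^0*58 + (-1)^1*65 + (-1)^2*14 + (-1)^3*12 + (-1)^4*? + (-1)^5*66 + (-1)^6*19=0
rank(M)=52


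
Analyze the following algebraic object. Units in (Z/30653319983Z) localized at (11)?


Local ring = Z/2357947691Z.
phi(2357947691) = 11^8*(11-1) = 2143588810


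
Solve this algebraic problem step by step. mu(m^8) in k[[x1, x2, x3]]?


C(n+d-1,d)=C(10,8)=45


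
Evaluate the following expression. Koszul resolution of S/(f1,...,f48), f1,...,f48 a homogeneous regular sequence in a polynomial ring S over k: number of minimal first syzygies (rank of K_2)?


Regular sequence => Koszul complex is the minimal free resolution.
Syz_1 minimally generated by Koszul relations f_i*e_j - f_j*e_i (i<j): mu(Syz_1) = beta_2 = C(m,2) = m(m-1)/2
m=48
48*47/2 = 1128


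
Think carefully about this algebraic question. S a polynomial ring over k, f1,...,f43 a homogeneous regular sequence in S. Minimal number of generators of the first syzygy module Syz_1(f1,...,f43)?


Regular sequence => Koszul complex is the minimal free resolution.
Syz_1 minimally generated by Koszul relations f_i*e_j - f_j*e_i (i<j): mu(Syz_1) = beta_2 = C(m,2) = m(m-1)/2
m=43
43*42/2 = 903


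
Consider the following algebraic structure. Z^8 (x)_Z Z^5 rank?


rank(M(x)N) = rank(M)*rank(N)
8*5 = 40


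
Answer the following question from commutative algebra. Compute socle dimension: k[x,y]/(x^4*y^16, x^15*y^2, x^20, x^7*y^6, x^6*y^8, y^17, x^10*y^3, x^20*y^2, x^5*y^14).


Socle = ann(m) = span of standard monomials u with x*u, y*u in I (staircase corners).
Redundant generators: x^20*y^2
Minimal generators: x^20, x^15*y^2, x^10*y^3, x^7*y^6, x^6*y^8, x^5*y^14, x^4*y^16, y^17
Corners: x^3y^16, x^4y^15, x^5y^13, x^6y^7, x^9y^5, x^14y^2, x^19y
Socle dim=7


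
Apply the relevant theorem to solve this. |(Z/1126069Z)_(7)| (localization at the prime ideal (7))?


7-primary part: 1126069=7^5*67
Size=7^5=16807


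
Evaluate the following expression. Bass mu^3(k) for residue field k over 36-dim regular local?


C(n,i)=C(36,3)=7140


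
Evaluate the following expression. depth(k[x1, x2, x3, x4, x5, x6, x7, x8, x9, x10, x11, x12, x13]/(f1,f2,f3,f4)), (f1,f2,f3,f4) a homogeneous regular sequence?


depth(R)=13
depth(R/I)=13-4=9


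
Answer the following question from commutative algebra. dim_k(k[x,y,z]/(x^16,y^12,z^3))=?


Basis: x^iy^jz^k, i<16,j<12,k<3
16*12*3=576


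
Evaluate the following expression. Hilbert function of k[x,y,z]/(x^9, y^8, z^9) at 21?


Need i<9, j<8, k<9 with i+j+k=21.
For each i, j ranges over max(0,21-i-8)..min(7,21-i):
  i=0: j in [13,7] -> 0
  i=1: j in [12,7] -> 0
  i=2: j in [11,7] -> 0
  i=3: j in [10,7] -> 0
  i=4: j in [9,7] -> 0
  i=5: j in [8,7] -> 0
  i=6: j in [7,7] -> 1
  i=7: j in [6,7] -> 2
  i=8: j in [5,7] -> 3
H(21) = 0+0+0+0+0+0+1+2+3 = 6


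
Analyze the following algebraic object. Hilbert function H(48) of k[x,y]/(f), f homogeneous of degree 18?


H(t)=d for t>=d-1.
d=18, t=48
H(48)=18


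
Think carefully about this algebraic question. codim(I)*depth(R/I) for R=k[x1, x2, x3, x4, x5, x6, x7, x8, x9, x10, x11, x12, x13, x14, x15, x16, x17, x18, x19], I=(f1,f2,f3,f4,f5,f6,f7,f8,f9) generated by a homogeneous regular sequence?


codim=9, depth=dim(R/I)=19-9=10
Product=9*10=90


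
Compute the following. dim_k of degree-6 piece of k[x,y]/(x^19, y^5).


k[x,y], I = (x^19, y^5), d = 6
Need i < 19 and d-i < 5.
Range: 2 <= i <= 6.
H(6) = 5


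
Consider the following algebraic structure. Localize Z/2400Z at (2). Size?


2-primary part: 2400=2^5*75
Size=2^5=32


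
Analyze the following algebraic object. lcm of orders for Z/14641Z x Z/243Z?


Exponent = lcm of the cyclic orders; pairwise coprime => product.
11^4*3^5=14641*243=3557763


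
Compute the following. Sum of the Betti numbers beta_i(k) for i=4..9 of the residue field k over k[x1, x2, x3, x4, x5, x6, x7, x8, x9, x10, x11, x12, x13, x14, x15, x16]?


Koszul resolution: beta_i(k)=C(n,i), n=16
C(16,4)=1820, C(16,5)=4368, C(16,6)=8008, C(16,7)=11440, C(16,8)=12870, C(16,9)=11440
Sum=49946


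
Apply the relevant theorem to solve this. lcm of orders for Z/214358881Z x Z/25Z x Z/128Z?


Exponent = lcm of the cyclic orders; pairwise coprime => product.
11^8*5^2*2^7=214358881*25*128=685948419200


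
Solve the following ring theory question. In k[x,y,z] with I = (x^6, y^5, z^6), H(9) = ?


Need i<6, j<5, k<6 with i+j+k=9.
For each i, j ranges over max(0,9-i-5)..min(4,9-i):
  i=0: j in [4,4] -> 1
  i=1: j in [3,4] -> 2
  i=2: j in [2,4] -> 3
  i=3: j in [1,4] -> 4
  i=4: j in [0,4] -> 5
  i=5: j in [0,4] -> 5
H(9) = 1+2+3+4+5+5 = 20


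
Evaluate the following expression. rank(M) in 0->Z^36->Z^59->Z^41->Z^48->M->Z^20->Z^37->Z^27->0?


Alt sum=0:
(-1)^0*36 + (-1)^1*59 + (-1)^2*41 + (-1)^3*48 + (-1)^4*? + (-1)^5*20 + (-1)^6*37 + (-1)^7*27=0
rank(M)=40


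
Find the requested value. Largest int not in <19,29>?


gcd(19,29)=1 => F=ab-a-b=19*29-19-29=551-48=503


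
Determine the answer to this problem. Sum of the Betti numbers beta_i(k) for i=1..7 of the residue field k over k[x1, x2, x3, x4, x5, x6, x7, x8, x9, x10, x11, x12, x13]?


Koszul resolution: beta_i(k)=C(n,i), n=13
C(13,1)=13, C(13,2)=78, C(13,3)=286, C(13,4)=715, C(13,5)=1287, C(13,6)=1716, C(13,7)=1716
Sum=5811


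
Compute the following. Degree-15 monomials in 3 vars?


C(d+n-1,n-1)=C(17,2)=136


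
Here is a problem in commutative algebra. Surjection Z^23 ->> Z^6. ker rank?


rank(ker) = 23-6 = 17


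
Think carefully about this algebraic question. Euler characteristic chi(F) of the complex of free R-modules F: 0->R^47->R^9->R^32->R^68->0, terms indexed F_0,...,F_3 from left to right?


chi = sum (-1)^i * rank:
(-1)^0*47=47
(-1)^1*9=-9
(-1)^2*32=32
(-1)^3*68=-68
chi=2


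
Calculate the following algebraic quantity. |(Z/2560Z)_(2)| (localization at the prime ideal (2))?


2-primary part: 2560=2^9*5
Size=2^9=512


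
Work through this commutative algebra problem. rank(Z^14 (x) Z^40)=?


rank(M(x)N) = rank(M)*rank(N)
14*40 = 560


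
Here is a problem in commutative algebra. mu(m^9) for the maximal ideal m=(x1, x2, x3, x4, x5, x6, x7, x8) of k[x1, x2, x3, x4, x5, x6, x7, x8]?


Graded Nakayama: mu(m^d) = dim_k (m^d/m^(d+1)) = #degree-9 monomials in 8 vars
C(n+d-1,d)=C(16,9)=11440


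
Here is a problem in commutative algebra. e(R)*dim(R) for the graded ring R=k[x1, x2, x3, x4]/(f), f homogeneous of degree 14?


e(R)=deg(f)=14, dim(R)=4-1=3
e*dim=14*3=42


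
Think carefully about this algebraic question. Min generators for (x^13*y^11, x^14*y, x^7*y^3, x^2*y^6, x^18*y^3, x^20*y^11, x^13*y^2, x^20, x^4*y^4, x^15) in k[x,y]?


Remove redundant (divisible by others).
x^13*y^11 redundant.
x^18*y^3 redundant.
x^20 redundant.
x^20*y^11 redundant.
Min: x^15, x^14*y, x^13*y^2, x^7*y^3, x^4*y^4, x^2*y^6
Count=6


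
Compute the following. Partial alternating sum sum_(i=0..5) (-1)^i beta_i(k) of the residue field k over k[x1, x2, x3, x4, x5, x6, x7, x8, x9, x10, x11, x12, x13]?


Koszul resolution: beta_i(k)=C(n,i), n=13
sum_(i=0..p) (-1)^i C(n,i) = (-1)^p C(n-1,p)
(-1)^5*C(12,5) = (-1)^5*792 = -792


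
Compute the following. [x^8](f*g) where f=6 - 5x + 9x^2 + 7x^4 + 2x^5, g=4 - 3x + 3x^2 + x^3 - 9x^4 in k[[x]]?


[x^8] = sum a_i*b_j, i+j=8
  7*-9=-63
  2*1=2
Sum=-61


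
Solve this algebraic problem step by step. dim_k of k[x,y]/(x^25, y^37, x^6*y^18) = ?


k[x,y]/I, I = (x^25, y^37, x^6*y^18)
Rect: 25x37=925. Corner: (25-6)x(37-18)=361.
dim = 925-361 = 564


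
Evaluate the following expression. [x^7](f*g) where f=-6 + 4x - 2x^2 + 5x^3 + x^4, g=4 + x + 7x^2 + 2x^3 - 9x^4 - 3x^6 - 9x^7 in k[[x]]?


[x^7] = sum a_i*b_j, i+j=7
  -6*-9=54
  4*-3=-12
  5*-9=-45
  1*2=2
Sum=-1


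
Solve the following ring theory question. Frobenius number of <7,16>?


gcd(7,16)=1 => F=ab-a-b=7*16-7-16=112-23=89


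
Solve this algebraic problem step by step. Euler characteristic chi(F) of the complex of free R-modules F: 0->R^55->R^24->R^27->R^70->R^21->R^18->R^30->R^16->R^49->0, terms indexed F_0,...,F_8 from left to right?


chi = sum (-1)^i * rank:
(-1)^0*55=55
(-1)^1*24=-24
(-1)^2*27=27
(-1)^3*70=-70
(-1)^4*21=21
(-1)^5*18=-18
(-1)^6*30=30
(-1)^7*16=-16
(-1)^8*49=49
chi=54


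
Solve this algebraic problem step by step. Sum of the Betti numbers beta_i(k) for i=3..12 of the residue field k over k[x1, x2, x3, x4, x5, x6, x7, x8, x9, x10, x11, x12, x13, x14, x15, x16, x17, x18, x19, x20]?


Koszul resolution: beta_i(k)=C(n,i), n=20
C(20,3)=1140, C(20,4)=4845, C(20,5)=15504, C(20,6)=38760, C(20,7)=77520, C(20,8)=125970, C(20,9)=167960, C(20,10)=184756, C(20,11)=167960, C(20,12)=125970
Sum=910385


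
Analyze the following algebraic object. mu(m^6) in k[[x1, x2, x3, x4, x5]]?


C(n+d-1,d)=C(10,6)=210


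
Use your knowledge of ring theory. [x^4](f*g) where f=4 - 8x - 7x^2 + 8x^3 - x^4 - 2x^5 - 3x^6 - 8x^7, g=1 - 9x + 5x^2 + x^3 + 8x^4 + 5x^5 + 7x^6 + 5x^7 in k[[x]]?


[x^4] = sum a_i*b_j, i+j=4
  4*8=32
  -8*1=-8
  -7*5=-35
  8*-9=-72
  -1*1=-1
Sum=-84


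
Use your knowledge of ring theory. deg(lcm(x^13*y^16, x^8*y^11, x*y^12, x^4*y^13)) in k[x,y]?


lcm = componentwise max:
x: max(13,8,1,4)=13
y: max(16,11,12,13)=16
Total=13+16=29


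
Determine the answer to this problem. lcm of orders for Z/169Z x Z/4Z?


Exponent = lcm of the cyclic orders; pairwise coprime => product.
13^2*2^2=169*4=676


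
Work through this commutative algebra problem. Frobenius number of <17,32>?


gcd(17,32)=1 => F=ab-a-b=17*32-17-32=544-49=495


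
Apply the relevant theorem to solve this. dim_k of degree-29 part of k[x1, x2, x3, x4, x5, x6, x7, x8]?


C(d+n-1,n-1)=C(36,7)=8347680


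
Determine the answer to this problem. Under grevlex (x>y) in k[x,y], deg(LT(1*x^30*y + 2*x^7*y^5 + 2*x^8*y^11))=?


LT: 1*x^30*y
deg_x=30, deg_y=1
Total=30+1=31


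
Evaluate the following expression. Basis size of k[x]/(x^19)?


Basis: 1,x,...,x^18
dim=19


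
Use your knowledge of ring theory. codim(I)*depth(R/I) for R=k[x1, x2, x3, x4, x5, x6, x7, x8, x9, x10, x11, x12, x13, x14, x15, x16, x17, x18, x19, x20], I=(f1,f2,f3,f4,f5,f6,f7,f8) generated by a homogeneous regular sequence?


codim=8, depth=dim(R/I)=20-8=12
Product=8*12=96


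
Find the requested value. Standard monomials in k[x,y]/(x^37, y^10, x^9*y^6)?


k[x,y]/I, I = (x^37, y^10, x^9*y^6)
Rect: 37x10=370. Corner: (37-9)x(10-6)=112.
dim = 370-112 = 258


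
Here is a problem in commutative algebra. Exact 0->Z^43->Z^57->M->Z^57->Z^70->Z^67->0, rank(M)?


Alt sum=0:
(-1)^0*43 + (-1)^1*57 + (-1)^2*? + (-1)^3*57 + (-1)^4*70 + (-1)^5*67=0
rank(M)=68


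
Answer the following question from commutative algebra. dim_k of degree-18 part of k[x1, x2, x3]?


C(d+n-1,n-1)=C(20,2)=190


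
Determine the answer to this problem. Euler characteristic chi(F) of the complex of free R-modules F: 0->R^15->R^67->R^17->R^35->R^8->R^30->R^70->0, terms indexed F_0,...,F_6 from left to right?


chi = sum (-1)^i * rank:
(-1)^0*15=15
(-1)^1*67=-67
(-1)^2*17=17
(-1)^3*35=-35
(-1)^4*8=8
(-1)^5*30=-30
(-1)^6*70=70
chi=-22


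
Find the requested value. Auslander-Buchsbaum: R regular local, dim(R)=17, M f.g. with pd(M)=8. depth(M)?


pd+depth=depth(R)=17
depth=17-8=9


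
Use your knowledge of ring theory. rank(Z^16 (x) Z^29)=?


rank(M(x)N) = rank(M)*rank(N)
16*29 = 464


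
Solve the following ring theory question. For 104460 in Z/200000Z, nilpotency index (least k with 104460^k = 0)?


104460^k mod 200000:
k=1: 104460
k=2: 91600
k=3: 136000
k=4: 160000
k=5: 0
First zero at k = 5


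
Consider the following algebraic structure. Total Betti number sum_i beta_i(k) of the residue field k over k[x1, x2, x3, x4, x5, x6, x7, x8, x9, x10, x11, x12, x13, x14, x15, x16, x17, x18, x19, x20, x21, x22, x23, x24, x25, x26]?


Koszul resolution: beta_i(k)=C(n,i), n=26
sum_i C(26,i) = 2^26 = 67108864


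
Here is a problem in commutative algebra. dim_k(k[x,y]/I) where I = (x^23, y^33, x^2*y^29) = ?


k[x,y]/I, I = (x^23, y^33, x^2*y^29)
Rect: 23x33=759. Corner: (23-2)x(33-29)=84.
dim = 759-84 = 675


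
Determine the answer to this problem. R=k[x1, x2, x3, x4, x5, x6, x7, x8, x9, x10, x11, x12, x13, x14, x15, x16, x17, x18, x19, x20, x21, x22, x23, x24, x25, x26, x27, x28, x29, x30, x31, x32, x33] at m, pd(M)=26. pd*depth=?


pd+depth=33
depth=33-26=7
pd*depth=26*7=182


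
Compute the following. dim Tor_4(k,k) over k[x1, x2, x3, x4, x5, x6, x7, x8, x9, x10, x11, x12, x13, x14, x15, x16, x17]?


Koszul: C(n,i)=C(17,4)=2380


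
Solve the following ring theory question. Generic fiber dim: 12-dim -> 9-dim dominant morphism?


dim(fiber)=dim(X)-dim(Y)=12-9=3


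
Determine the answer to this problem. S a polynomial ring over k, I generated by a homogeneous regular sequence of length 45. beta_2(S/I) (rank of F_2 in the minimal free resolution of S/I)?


Regular sequence => Koszul complex is the minimal free resolution.
Syz_1 minimally generated by Koszul relations f_i*e_j - f_j*e_i (i<j): mu(Syz_1) = beta_2 = C(m,2) = m(m-1)/2
m=45
45*44/2 = 990


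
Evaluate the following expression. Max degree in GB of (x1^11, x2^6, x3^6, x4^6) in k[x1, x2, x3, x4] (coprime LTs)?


Pure powers, coprime LTs => already GB.
Degrees: 11, 6, 6, 6
Max=11


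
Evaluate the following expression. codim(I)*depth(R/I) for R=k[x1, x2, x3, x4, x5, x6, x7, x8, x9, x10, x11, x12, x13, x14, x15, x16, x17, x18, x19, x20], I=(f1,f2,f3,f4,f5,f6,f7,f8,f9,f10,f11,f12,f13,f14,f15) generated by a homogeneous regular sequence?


codim=15, depth=dim(R/I)=20-15=5
Product=15*5=75


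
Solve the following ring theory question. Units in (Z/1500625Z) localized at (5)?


Local ring = Z/625Z.
phi(625) = 5^3*(5-1) = 500


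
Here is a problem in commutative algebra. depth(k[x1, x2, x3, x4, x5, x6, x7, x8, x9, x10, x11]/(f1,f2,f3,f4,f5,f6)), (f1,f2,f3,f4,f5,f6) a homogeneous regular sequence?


depth(R)=11
depth(R/I)=11-6=5


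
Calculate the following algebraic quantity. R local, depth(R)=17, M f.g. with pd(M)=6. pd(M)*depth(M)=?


pd+depth=17
depth=17-6=11
pd*depth=6*11=66


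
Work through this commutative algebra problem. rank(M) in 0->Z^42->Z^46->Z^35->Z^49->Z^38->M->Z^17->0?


Alt sum=0:
(-1)^0*42 + (-1)^1*46 + (-1)^2*35 + (-1)^3*49 + (-1)^4*38 + (-1)^5*? + (-1)^6*17=0
rank(M)=37


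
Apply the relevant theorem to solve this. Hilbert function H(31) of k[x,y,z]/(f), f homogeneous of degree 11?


C(33,2)-C(22,2)=528-231=297


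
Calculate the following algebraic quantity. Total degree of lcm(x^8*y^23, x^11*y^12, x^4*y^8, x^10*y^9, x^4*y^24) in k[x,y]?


lcm = componentwise max:
x: max(8,11,4,10,4)=11
y: max(23,12,8,9,24)=24
Total=11+24=35


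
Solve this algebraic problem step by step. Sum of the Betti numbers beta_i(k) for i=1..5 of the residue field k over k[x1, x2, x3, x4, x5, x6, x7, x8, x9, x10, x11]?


Koszul resolution: beta_i(k)=C(n,i), n=11
C(11,1)=11, C(11,2)=55, C(11,3)=165, C(11,4)=330, C(11,5)=462
Sum=1023


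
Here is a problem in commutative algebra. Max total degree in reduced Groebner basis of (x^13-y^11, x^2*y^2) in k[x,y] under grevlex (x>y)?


LT(f1)=x^13, LT(f2)=x^2y^2, lcm=x^13y^2
S(f1,f2) = y^2*f1 - x^11*f2 = -y^13
Reduced GB = {f1, f2, y^13}; degrees 13, 4, 13
Max = 13


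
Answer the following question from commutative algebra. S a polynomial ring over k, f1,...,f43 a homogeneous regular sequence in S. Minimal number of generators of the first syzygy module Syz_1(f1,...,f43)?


Regular sequence => Koszul complex is the minimal free resolution.
Syz_1 minimally generated by Koszul relations f_i*e_j - f_j*e_i (i<j): mu(Syz_1) = beta_2 = C(m,2) = m(m-1)/2
m=43
43*42/2 = 903


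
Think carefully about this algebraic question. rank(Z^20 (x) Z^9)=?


rank(M(x)N) = rank(M)*rank(N)
20*9 = 180


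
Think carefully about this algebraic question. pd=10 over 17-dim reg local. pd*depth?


pd+depth=17
depth=17-10=7
pd*depth=10*7=70


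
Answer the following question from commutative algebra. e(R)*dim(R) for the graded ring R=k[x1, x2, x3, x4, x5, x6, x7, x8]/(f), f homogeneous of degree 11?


e(R)=deg(f)=11, dim(R)=8-1=7
e*dim=11*7=77


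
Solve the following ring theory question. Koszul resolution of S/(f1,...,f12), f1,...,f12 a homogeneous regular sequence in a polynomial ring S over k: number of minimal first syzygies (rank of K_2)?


Regular sequence => Koszul complex is the minimal free resolution.
Syz_1 minimally generated by Koszul relations f_i*e_j - f_j*e_i (i<j): mu(Syz_1) = beta_2 = C(m,2) = m(m-1)/2
m=12
12*11/2 = 66


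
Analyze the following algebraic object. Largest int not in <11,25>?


gcd(11,25)=1 => F=ab-a-b=11*25-11-25=275-36=239


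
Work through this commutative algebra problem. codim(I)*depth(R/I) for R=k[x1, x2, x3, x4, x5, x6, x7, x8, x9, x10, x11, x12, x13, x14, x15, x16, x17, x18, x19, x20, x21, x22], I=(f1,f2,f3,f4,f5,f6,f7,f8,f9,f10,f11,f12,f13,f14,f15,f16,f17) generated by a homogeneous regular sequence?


codim=17, depth=dim(R/I)=22-17=5
Product=17*5=85


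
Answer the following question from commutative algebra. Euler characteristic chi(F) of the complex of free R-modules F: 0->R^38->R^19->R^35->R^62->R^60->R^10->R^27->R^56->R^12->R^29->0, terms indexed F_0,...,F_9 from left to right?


chi = sum (-1)^i * rank:
(-1)^0*38=38
(-1)^1*19=-19
(-1)^2*35=35
(-1)^3*62=-62
(-1)^4*60=60
(-1)^5*10=-10
(-1)^6*27=27
(-1)^7*56=-56
(-1)^8*12=12
(-1)^9*29=-29
chi=-4


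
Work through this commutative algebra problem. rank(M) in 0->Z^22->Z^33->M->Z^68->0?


Alt sum=0:
(-1)^0*22 + (-1)^1*33 + (-1)^2*? + (-1)^3*68=0
rank(M)=79


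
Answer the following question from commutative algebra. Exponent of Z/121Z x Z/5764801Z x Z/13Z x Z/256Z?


Exponent = lcm of the cyclic orders; pairwise coprime => product.
11^2*7^8*13^1*2^8=121*5764801*13*256=2321416185088


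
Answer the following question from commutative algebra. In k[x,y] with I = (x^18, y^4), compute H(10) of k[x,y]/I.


k[x,y], I = (x^18, y^4), d = 10
Need i < 18 and d-i < 4.
Range: 7 <= i <= 10.
H(10) = 4


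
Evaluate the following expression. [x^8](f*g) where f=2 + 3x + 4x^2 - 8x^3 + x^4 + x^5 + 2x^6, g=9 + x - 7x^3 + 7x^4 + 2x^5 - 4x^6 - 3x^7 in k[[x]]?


[x^8] = sum a_i*b_j, i+j=8
  3*-3=-9
  4*-4=-16
  -8*2=-16
  1*7=7
  1*-7=-7
Sum=-41


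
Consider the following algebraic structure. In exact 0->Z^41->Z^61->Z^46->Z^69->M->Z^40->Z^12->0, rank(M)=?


Alt sum=0:
(-1)^0*41 + (-1)^1*61 + (-1)^2*46 + (-1)^3*69 + (-1)^4*? + (-1)^5*40 + (-1)^6*12=0
rank(M)=71


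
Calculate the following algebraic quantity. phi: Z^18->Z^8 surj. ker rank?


rank(ker) = 18-8 = 10


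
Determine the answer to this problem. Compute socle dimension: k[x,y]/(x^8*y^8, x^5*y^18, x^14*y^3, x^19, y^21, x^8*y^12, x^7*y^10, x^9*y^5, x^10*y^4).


Socle = ann(m) = span of standard monomials u with x*u, y*u in I (staircase corners).
Redundant generators: x^8*y^12
Minimal generators: x^19, x^14*y^3, x^10*y^4, x^9*y^5, x^8*y^8, x^7*y^10, x^5*y^18, y^21
Corners: x^4y^20, x^6y^17, x^7y^9, x^8y^7, x^9y^4, x^13y^3, x^18y^2
Socle dim=7


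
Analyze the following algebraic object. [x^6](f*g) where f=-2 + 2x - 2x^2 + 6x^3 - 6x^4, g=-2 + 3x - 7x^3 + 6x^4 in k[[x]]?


[x^6] = sum a_i*b_j, i+j=6
  -2*6=-12
  6*-7=-42
Sum=-54


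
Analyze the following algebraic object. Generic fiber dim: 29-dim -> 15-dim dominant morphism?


dim(fiber)=dim(X)-dim(Y)=29-15=14


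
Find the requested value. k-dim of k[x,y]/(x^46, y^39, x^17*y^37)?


k[x,y]/I, I = (x^46, y^39, x^17*y^37)
Rect: 46x39=1794. Corner: (46-17)x(39-37)=58.
dim = 1794-58 = 1736


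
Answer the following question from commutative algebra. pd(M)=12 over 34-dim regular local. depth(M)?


pd+depth=depth(R)=34
depth=34-12=22


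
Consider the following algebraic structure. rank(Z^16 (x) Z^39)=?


rank(M(x)N) = rank(M)*rank(N)
16*39 = 624


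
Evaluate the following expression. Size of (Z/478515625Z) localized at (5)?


5-primary part: 478515625=5^10*49
Size=5^10=9765625


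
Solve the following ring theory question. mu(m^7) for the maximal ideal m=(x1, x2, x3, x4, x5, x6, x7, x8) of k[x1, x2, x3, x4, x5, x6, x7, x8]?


Graded Nakayama: mu(m^d) = dim_k (m^d/m^(d+1)) = #degree-7 monomials in 8 vars
C(n+d-1,d)=C(14,7)=3432


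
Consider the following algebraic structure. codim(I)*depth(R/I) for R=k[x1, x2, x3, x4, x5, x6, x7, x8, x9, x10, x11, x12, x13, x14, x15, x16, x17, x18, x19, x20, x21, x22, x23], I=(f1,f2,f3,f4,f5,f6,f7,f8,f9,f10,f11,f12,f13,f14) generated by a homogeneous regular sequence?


codim=14, depth=dim(R/I)=23-14=9
Product=14*9=126


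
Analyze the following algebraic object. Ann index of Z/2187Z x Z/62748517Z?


Exponent = lcm of the cyclic orders; pairwise coprime => product.
3^7*13^7=2187*62748517=137231006679


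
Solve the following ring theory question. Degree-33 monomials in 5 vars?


C(d+n-1,n-1)=C(37,4)=66045


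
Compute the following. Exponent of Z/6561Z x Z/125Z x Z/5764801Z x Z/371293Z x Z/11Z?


Exponent = lcm of the cyclic orders; pairwise coprime => product.
3^8*5^3*7^8*13^5*11^1=6561*125*5764801*371293*11=19309624015995187875


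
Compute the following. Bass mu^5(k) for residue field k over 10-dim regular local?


C(n,i)=C(10,5)=252


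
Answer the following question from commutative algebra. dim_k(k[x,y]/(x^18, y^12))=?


Basis: x^i*y^j, i<18, j<12
18*12=216


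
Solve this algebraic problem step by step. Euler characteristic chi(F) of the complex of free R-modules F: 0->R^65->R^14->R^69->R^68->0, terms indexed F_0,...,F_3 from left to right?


chi = sum (-1)^i * rank:
(-1)^0*65=65
(-1)^1*14=-14
(-1)^2*69=69
(-1)^3*68=-68
chi=52


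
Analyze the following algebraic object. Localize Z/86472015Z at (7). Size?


7-primary part: 86472015=7^8*15
Size=7^8=5764801


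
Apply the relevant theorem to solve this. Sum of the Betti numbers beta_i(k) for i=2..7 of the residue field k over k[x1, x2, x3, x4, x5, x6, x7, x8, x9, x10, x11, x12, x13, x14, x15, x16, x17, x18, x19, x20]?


Koszul resolution: beta_i(k)=C(n,i), n=20
C(20,2)=190, C(20,3)=1140, C(20,4)=4845, C(20,5)=15504, C(20,6)=38760, C(20,7)=77520
Sum=137959


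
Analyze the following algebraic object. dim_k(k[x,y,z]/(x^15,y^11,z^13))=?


Basis: x^iy^jz^k, i<15,j<11,k<13
15*11*13=2145


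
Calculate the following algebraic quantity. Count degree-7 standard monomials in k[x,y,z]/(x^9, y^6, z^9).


Need i<9, j<6, k<9 with i+j+k=7.
For each i, j ranges over max(0,7-i-8)..min(5,7-i):
  i=0: j in [0,5] -> 6
  i=1: j in [0,5] -> 6
  i=2: j in [0,5] -> 6
  i=3: j in [0,4] -> 5
  i=4: j in [0,3] -> 4
  i=5: j in [0,2] -> 3
  i=6: j in [0,1] -> 2
  i=7: j in [0,0] -> 1
H(7) = 6+6+6+5+4+3+2+1 = 33


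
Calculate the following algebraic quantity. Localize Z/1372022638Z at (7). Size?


7-primary part: 1372022638=7^9*34
Size=7^9=40353607


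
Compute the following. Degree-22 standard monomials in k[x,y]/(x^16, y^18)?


k[x,y], I = (x^16, y^18), d = 22
Need i < 16 and d-i < 18.
Range: 5 <= i <= 15.
H(22) = 11


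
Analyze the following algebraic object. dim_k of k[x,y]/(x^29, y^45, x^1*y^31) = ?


k[x,y]/I, I = (x^29, y^45, x^1*y^31)
Rect: 29x45=1305. Corner: (29-1)x(45-31)=392.
dim = 1305-392 = 913


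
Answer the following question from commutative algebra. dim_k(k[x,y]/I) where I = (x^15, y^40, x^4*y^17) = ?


k[x,y]/I, I = (x^15, y^40, x^4*y^17)
Rect: 15x40=600. Corner: (15-4)x(40-17)=253.
dim = 600-253 = 347


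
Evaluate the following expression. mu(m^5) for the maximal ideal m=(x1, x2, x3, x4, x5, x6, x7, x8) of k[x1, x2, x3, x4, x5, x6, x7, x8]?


Graded Nakayama: mu(m^d) = dim_k (m^d/m^(d+1)) = #degree-5 monomials in 8 vars
C(n+d-1,d)=C(12,5)=792


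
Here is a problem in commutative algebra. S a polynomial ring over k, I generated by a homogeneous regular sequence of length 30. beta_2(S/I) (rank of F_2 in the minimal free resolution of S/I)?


Regular sequence => Koszul complex is the minimal free resolution.
Syz_1 minimally generated by Koszul relations f_i*e_j - f_j*e_i (i<j): mu(Syz_1) = beta_2 = C(m,2) = m(m-1)/2
m=30
30*29/2 = 435


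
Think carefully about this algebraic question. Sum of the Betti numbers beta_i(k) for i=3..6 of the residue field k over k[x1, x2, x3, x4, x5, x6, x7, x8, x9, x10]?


Koszul resolution: beta_i(k)=C(n,i), n=10
C(10,3)=120, C(10,4)=210, C(10,5)=252, C(10,6)=210
Sum=792


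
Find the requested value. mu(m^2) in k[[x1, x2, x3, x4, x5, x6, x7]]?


C(n+d-1,d)=C(8,2)=28


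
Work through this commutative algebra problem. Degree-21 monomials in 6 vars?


C(d+n-1,n-1)=C(26,5)=65780


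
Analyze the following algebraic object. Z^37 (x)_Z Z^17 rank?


rank(M(x)N) = rank(M)*rank(N)
37*17 = 629


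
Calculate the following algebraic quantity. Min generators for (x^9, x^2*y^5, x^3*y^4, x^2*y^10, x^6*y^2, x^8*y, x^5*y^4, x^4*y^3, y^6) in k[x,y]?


Remove redundant (divisible by others).
x^5*y^4 redundant.
x^2*y^10 redundant.
Min: x^9, x^8*y, x^6*y^2, x^4*y^3, x^3*y^4, x^2*y^5, y^6
Count=7


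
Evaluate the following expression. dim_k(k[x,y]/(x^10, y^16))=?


Basis: x^i*y^j, i<10, j<16
10*16=160


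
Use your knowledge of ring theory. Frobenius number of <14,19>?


gcd(14,19)=1 => F=ab-a-b=14*19-14-19=266-33=233


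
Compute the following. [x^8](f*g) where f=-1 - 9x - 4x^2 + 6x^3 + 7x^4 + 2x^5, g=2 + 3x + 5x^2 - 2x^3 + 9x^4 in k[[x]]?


[x^8] = sum a_i*b_j, i+j=8
  7*9=63
  2*-2=-4
Sum=59


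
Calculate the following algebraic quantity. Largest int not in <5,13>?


gcd(5,13)=1 => F=ab-a-b=5*13-5-13=65-18=47


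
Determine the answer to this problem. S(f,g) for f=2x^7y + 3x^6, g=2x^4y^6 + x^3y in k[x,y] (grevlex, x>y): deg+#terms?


LT(f)=2x^7y, LT(g)=2x^4y^6
lcm(LM)=x^7y^6
S(f,g) (scaled by 4 to clear denominators) = 2y^5*f - 2x^3*g = 6x^6y^5 - 2x^6y
2 terms, deg 11.
11+2=13


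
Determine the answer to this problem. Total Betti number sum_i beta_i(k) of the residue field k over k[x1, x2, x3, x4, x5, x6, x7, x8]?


Koszul resolution: beta_i(k)=C(n,i), n=8
sum_i C(8,i) = 2^8 = 256


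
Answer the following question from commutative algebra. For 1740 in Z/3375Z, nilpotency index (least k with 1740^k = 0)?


1740^k mod 3375:
k=1: 1740
k=2: 225
k=3: 0
First zero at k = 3


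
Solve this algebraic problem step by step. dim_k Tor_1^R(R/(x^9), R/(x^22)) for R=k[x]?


Tor_1(R/I,R/J)=(I cap J)/IJ=(x^22)/(x^31)
dim=31-22=min(9,22)=9


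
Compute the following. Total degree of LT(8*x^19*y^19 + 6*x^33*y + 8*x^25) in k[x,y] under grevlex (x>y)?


LT: 8*x^19*y^19
deg_x=19, deg_y=19
Total=19+19=38


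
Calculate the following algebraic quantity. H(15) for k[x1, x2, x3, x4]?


C(d+n-1,n-1)=C(18,3)=816


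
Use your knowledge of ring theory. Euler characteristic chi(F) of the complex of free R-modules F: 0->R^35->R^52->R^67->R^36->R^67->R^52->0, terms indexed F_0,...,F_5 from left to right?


chi = sum (-1)^i * rank:
(-1)^0*35=35
(-1)^1*52=-52
(-1)^2*67=67
(-1)^3*36=-36
(-1)^4*67=67
(-1)^5*52=-52
chi=29


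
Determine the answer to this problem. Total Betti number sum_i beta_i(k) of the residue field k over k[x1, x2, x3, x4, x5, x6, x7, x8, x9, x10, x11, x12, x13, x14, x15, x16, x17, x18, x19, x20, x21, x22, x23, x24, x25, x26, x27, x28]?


Koszul resolution: beta_i(k)=C(n,i), n=28
sum_i C(28,i) = 2^28 = 268435456


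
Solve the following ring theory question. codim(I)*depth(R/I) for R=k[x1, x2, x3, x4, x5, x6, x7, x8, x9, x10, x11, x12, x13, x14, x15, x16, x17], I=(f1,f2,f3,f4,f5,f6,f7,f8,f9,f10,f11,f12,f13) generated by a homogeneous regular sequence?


codim=13, depth=dim(R/I)=17-13=4
Product=13*4=52


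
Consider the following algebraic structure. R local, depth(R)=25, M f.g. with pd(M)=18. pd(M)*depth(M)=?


pd+depth=25
depth=25-18=7
pd*depth=18*7=126


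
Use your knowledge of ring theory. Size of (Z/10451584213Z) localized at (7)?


7-primary part: 10451584213=7^10*37
Size=7^10=282475249


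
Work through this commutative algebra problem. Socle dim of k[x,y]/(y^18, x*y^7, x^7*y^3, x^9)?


Socle = ann(m) = span of standard monomials u with x*u, y*u in I (staircase corners).
Minimal generators: x^9, x^7*y^3, x*y^7, y^18
Corners: y^17, x^6y^6, x^8y^2
Socle dim=3


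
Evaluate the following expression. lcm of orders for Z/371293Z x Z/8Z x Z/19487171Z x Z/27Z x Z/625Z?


Exponent = lcm of the cyclic orders; pairwise coprime => product.
13^5*2^3*11^7*3^3*5^4=371293*8*19487171*27*625=976785774583905000


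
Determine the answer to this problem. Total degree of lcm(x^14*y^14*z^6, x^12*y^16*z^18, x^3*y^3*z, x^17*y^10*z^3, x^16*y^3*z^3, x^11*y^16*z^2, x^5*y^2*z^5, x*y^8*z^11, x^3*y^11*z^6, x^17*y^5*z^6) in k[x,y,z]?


lcm = componentwise max:
x: max(14,12,3,17,16,11,5,1,3,17)=17
y: max(14,16,3,10,3,16,2,8,11,5)=16
z: max(6,18,1,3,3,2,5,11,6,6)=18
Total=17+16+18=51


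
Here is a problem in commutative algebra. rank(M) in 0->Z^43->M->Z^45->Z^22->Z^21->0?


Alt sum=0:
(-1)^0*43 + (-1)^1*? + (-1)^2*45 + (-1)^3*22 + (-1)^4*21=0
rank(M)=87


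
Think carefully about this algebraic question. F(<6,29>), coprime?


gcd(6,29)=1 => F=ab-a-b=6*29-6-29=174-35=139


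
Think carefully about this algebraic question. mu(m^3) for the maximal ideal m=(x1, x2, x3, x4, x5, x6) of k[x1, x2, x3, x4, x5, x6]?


Graded Nakayama: mu(m^d) = dim_k (m^d/m^(d+1)) = #degree-3 monomials in 6 vars
C(n+d-1,d)=C(8,3)=56


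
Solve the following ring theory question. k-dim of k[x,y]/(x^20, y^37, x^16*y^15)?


k[x,y]/I, I = (x^20, y^37, x^16*y^15)
Rect: 20x37=740. Corner: (20-16)x(37-15)=88.
dim = 740-88 = 652


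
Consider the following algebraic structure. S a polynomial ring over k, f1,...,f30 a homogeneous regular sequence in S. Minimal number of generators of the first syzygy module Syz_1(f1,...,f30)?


Regular sequence => Koszul complex is the minimal free resolution.
Syz_1 minimally generated by Koszul relations f_i*e_j - f_j*e_i (i<j): mu(Syz_1) = beta_2 = C(m,2) = m(m-1)/2
m=30
30*29/2 = 435


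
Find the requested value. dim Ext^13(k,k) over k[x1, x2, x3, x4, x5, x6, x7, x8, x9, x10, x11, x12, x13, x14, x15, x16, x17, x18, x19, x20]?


C(n,i)=C(20,13)=77520


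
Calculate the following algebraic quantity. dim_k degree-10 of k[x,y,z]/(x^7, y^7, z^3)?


Need i<7, j<7, k<3 with i+j+k=10.
For each i, j ranges over max(0,10-i-2)..min(6,10-i):
  i=0: j in [8,6] -> 0
  i=1: j in [7,6] -> 0
  i=2: j in [6,6] -> 1
  i=3: j in [5,6] -> 2
  i=4: j in [4,6] -> 3
  i=5: j in [3,5] -> 3
  i=6: j in [2,4] -> 3
H(10) = 0+0+1+2+3+3+3 = 12


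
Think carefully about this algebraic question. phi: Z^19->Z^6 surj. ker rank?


rank(ker) = 19-6 = 13


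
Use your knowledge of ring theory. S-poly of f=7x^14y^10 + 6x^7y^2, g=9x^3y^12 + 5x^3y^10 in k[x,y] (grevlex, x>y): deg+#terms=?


LT(f)=7x^14y^10, LT(g)=9x^3y^12
lcm(LM)=x^14y^12
S(f,g) (scaled by 63 to clear denominators) = 9y^2*f - 7x^11*g = -35x^14y^10 + 54x^7y^4
2 terms, deg 24.
24+2=26


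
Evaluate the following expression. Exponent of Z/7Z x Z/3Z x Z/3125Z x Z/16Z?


Exponent = lcm of the cyclic orders; pairwise coprime => product.
7^1*3^1*5^5*2^4=7*3*3125*16=1050000


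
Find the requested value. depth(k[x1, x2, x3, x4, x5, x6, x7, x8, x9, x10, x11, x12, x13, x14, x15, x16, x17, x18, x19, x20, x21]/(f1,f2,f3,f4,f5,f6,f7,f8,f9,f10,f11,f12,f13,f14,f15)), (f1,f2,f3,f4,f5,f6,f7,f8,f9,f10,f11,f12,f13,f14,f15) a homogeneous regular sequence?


depth(R)=21
depth(R/I)=21-15=6


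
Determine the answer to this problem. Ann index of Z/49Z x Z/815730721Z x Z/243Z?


Exponent = lcm of the cyclic orders; pairwise coprime => product.
7^2*13^8*3^5=49*815730721*243=9712905694947


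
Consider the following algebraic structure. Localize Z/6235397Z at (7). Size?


7-primary part: 6235397=7^6*53
Size=7^6=117649


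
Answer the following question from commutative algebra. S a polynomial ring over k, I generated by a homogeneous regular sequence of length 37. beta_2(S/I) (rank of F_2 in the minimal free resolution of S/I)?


Regular sequence => Koszul complex is the minimal free resolution.
Syz_1 minimally generated by Koszul relations f_i*e_j - f_j*e_i (i<j): mu(Syz_1) = beta_2 = C(m,2) = m(m-1)/2
m=37
37*36/2 = 666


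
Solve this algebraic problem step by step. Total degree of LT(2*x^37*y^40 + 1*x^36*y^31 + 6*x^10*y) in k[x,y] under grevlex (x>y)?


LT: 2*x^37*y^40
deg_x=37, deg_y=40
Total=37+40=77


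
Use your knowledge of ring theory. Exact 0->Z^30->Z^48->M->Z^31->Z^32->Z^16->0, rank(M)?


Alt sum=0:
(-1)^0*30 + (-1)^1*48 + (-1)^2*? + (-1)^3*31 + (-1)^4*32 + (-1)^5*16=0
rank(M)=33


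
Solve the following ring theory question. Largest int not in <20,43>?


gcd(20,43)=1 => F=ab-a-b=20*43-20-43=860-63=797


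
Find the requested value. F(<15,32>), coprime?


gcd(15,32)=1 => F=ab-a-b=15*32-15-32=480-47=433


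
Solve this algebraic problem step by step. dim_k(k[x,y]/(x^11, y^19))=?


Basis: x^i*y^j, i<11, j<19
11*19=209


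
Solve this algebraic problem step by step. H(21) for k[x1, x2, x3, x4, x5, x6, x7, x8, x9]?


C(d+n-1,n-1)=C(29,8)=4292145


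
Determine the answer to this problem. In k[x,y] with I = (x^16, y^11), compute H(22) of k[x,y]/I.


k[x,y], I = (x^16, y^11), d = 22
Need i < 16 and d-i < 11.
Range: 12 <= i <= 15.
H(22) = 4


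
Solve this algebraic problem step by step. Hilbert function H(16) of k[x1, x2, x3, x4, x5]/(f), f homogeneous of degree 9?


C(20,4)-C(11,4)=4845-330=4515


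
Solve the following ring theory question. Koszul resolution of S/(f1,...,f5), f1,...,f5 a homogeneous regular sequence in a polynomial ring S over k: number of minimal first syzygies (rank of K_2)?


Regular sequence => Koszul complex is the minimal free resolution.
Syz_1 minimally generated by Koszul relations f_i*e_j - f_j*e_i (i<j): mu(Syz_1) = beta_2 = C(m,2) = m(m-1)/2
m=5
5*4/2 = 10


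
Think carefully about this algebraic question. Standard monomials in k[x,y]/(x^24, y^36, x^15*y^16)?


k[x,y]/I, I = (x^24, y^36, x^15*y^16)
Rect: 24x36=864. Corner: (24-15)x(36-16)=180.
dim = 864-180 = 684


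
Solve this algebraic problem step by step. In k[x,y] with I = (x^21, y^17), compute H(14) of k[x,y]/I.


k[x,y], I = (x^21, y^17), d = 14
Need i < 21 and d-i < 17.
Range: 0 <= i <= 14.
H(14) = 15


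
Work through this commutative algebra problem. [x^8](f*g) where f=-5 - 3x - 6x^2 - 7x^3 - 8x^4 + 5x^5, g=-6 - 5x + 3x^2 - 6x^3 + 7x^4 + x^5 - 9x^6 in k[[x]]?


[x^8] = sum a_i*b_j, i+j=8
  -6*-9=54
  -7*1=-7
  -8*7=-56
  5*-6=-30
Sum=-39


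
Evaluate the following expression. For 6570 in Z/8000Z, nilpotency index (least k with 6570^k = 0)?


6570^k mod 8000:
k=1: 6570
k=2: 4900
k=3: 1000
k=4: 2000
k=5: 4000
k=6: 0
First zero at k = 6


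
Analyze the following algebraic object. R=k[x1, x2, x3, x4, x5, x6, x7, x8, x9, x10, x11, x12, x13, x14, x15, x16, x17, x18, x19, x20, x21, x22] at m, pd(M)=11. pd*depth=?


pd+depth=22
depth=22-11=11
pd*depth=11*11=121


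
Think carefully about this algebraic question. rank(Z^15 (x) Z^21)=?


rank(M(x)N) = rank(M)*rank(N)
15*21 = 315


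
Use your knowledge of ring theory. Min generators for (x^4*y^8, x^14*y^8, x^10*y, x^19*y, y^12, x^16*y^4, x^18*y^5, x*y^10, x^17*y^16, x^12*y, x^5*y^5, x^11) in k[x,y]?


Remove redundant (divisible by others).
x^18*y^5 redundant.
x^16*y^4 redundant.
x^17*y^16 redundant.
x^12*y redundant.
x^14*y^8 redundant.
x^19*y redundant.
Min: x^11, x^10*y, x^5*y^5, x^4*y^8, x*y^10, y^12
Count=6


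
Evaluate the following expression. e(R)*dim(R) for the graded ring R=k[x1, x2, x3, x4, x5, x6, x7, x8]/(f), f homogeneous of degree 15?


e(R)=deg(f)=15, dim(R)=8-1=7
e*dim=15*7=105


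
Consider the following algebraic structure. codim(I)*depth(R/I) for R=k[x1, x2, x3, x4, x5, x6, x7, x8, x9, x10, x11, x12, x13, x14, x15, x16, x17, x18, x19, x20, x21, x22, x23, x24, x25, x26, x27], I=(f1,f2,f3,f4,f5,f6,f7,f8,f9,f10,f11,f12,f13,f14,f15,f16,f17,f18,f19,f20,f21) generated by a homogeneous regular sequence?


codim=21, depth=dim(R/I)=27-21=6
Product=21*6=126
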